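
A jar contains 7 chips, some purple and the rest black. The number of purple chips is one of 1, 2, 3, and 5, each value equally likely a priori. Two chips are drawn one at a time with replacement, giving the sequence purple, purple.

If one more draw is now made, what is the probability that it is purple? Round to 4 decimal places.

0.5897

Under each hypothesis, the probability of the observed sequence is: P(data | r = 1) = (1/7)(1/7) = 1/49; P(data | r = 2) = (2/7)(2/7) = 4/49; P(data | r = 3) = (3/7)(3/7) = 9/49; P(data | r = 5) = (5/7)(5/7) = 25/49.
Weighting by the prior gives 1/4 · 1/49 = 1/196, 1/4 · 4/49 = 1/49, 1/4 · 9/49 = 9/196, 1/4 · 25/49 = 25/196; with total 39/196.
The posterior is then P(r = 1 | data) = 1/39, P(r = 2 | data) = 4/39, P(r = 3 | data) = 3/13, P(r = 5 | data) = 25/39.
Averaging over the posterior, P(purple next | data) = (1/7)(1/39) + (2/7)(4/39) + (3/7)(3/13) + (5/7)(25/39) = 23/39.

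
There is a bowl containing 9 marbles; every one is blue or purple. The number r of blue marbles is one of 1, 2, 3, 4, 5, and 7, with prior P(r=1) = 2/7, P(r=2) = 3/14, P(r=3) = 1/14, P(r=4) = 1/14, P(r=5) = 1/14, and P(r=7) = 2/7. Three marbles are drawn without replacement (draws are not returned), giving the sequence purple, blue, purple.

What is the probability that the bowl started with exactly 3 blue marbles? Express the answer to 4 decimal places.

Compute the likelihood of the observed sequence for each case: P(data | r = 1) = (8/9)(1/8)(7/7) = 0.11111; P(data | r = 2) = (7/9)(2/8)(6/7) = 0.16667; P(data | r = 3) = (6/9)(3/8)(5/7) = 0.17857; P(data | r = 4) = (5/9)(4/8)(4/7) = 0.15873; P(data | r = 5) = (4/9)(5/8)(3/7) = 0.11905; P(data | r = 7) = (2/9)(7/8)(1/7) = 0.027778.
The prior-weighted likelihoods are 2/7 · 0.11111 = 0.031746, 3/14 · 0.16667 = 0.035714, 1/14 · 0.17857 = 0.012755, 1/14 · 0.15873 = 0.011338, 1/14 · 0.11905 = 0.0085034, 2/7 · 0.027778 = 0.0079365; summing to 0.10799.
Therefore the posterior P(r = 3 | data) = (0.012755) / (0.10799) = 0.11811.

0.1181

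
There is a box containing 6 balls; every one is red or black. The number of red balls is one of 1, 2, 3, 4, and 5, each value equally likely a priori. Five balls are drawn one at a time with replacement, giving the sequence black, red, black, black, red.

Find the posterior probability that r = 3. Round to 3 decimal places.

For each hypothesis, P(data | H) works out to: P(data | r = 1) = (5/6)(1/6)(5/6)(5/6)(1/6) = 0.016075; P(data | r = 2) = (4/6)(2/6)(4/6)(4/6)(2/6) = 0.032922; P(data | r = 3) = (3/6)(3/6)(3/6)(3/6)(3/6) = 0.03125; P(data | r = 4) = (2/6)(4/6)(2/6)(2/6)(4/6) = 0.016461; P(data | r = 5) = (1/6)(5/6)(1/6)(1/6)(5/6) = 0.003215.
The prior-weighted likelihoods are 1/5 · 0.016075 = 0.003215, 1/5 · 0.032922 = 0.0065844, 1/5 · 0.03125 = 0.00625, 1/5 · 0.016461 = 0.0032922, 1/5 · 0.003215 = 0.000643; summing to 0.019985.
Hence P(r = 3 | data) = (0.00625) / (0.019985) = 0.31274.

0.313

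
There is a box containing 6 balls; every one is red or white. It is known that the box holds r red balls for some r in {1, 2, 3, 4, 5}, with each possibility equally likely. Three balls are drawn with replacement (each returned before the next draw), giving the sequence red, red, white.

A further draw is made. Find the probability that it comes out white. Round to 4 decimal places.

0.4111

Compute the likelihood of the observed sequence for each case: P(data | r = 1) = (1/6)(1/6)(5/6) = 5/216; P(data | r = 2) = (2/6)(2/6)(4/6) = 2/27; P(data | r = 3) = (3/6)(3/6)(3/6) = 1/8; P(data | r = 4) = (4/6)(4/6)(2/6) = 4/27; P(data | r = 5) = (5/6)(5/6)(1/6) = 25/216.
The prior-weighted likelihoods are 1/5 · 5/216 = 1/216, 1/5 · 2/27 = 2/135, 1/5 · 1/8 = 1/40, 1/5 · 4/27 = 4/135, 1/5 · 25/216 = 5/216; these sum to 7/72.
The posterior is then P(r = 1 | data) = 1/21, P(r = 2 | data) = 16/105, P(r = 3 | data) = 9/35, P(r = 4 | data) = 32/105, P(r = 5 | data) = 5/21.
So P(white next | data) = Σ P(white next | H) P(H | data) = (5/6)(1/21) + (2/3)(16/105) + (1/2)(9/35) + (1/3)(32/105) + (1/6)(5/21) = 37/90.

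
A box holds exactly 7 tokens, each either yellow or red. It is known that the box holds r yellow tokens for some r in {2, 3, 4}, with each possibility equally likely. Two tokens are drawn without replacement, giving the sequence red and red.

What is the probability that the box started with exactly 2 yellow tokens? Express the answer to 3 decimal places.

Compute the likelihood of the observed sequence for each case: P(data | r = 2) = (5/7)(4/6) = 10/21; P(data | r = 3) = (4/7)(3/6) = 2/7; P(data | r = 4) = (3/7)(2/6) = 1/7.
The prior-weighted likelihoods are 1/3 · 10/21 = 10/63, 1/3 · 2/7 = 2/21, 1/3 · 1/7 = 1/21; with total 19/63.
Hence P(r = 2 | data) = (10/63) / (19/63) = 10/19.

0.526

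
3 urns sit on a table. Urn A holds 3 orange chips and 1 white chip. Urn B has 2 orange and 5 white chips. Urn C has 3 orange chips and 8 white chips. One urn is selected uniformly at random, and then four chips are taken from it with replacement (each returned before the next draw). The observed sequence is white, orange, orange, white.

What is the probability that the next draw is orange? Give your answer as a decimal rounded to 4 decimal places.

0.4218

The likelihood of the observed sequence under each hypothesis: P(data | urn A) = (1/4)(3/4)(3/4)(1/4) = 0.035156; P(data | urn B) = (5/7)(2/7)(2/7)(5/7) = 0.041649; P(data | urn C) = (8/11)(3/11)(3/11)(8/11) = 0.039342.
Weighting by the prior gives 1/3 · 0.035156 = 0.011719, 1/3 · 0.041649 = 0.013883, 1/3 · 0.039342 = 0.013114; summing to 0.038716.
The posterior is then P(urn A | data) = 0.30269, P(urn B | data) = 0.35859, P(urn C | data) = 0.33872.
Averaging over the posterior, P(orange next | data) = (3/4)(0.30269) + (2/7)(0.35859) + (3/11)(0.33872) = 0.42185.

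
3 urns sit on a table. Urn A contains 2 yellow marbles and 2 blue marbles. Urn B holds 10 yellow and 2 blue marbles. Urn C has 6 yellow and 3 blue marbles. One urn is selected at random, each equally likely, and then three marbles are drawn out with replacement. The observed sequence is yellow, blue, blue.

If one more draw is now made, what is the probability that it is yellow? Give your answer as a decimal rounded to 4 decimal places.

0.5903

For each hypothesis, P(data | H) works out to: P(data | urn A) = (2/4)(2/4)(2/4) = 1/8; P(data | urn B) = (10/12)(2/12)(2/12) = 5/216; P(data | urn C) = (6/9)(3/9)(3/9) = 2/27.
Weighting by the prior gives 1/3 · 1/8 = 1/24, 1/3 · 5/216 = 5/648, 1/3 · 2/27 = 2/81; with total 2/27.
The posterior is then P(urn A | data) = 9/16, P(urn B | data) = 5/48, P(urn C | data) = 1/3.
Averaging over the posterior, P(yellow next | data) = (1/2)(9/16) + (5/6)(5/48) + (2/3)(1/3) = 85/144.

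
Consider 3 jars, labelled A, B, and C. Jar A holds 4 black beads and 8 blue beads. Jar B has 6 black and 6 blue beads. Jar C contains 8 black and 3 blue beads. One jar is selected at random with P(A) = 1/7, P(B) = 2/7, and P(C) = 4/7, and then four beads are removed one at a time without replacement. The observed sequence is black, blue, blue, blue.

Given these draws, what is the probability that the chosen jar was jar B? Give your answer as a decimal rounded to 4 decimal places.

Under each hypothesis, the probability of the observed sequence is: P(data | jar A) = (4/12)(8/11)(7/10)(6/9) = 0.11313; P(data | jar B) = (6/12)(6/11)(5/10)(4/9) = 0.060606; P(data | jar C) = (8/11)(3/10)(2/9)(1/8) = 0.0060606.
The prior-weighted likelihoods are 1/7 · 0.11313 = 0.016162, 2/7 · 0.060606 = 0.017316, 4/7 · 0.0060606 = 0.0034632; these sum to 0.036941.
So P(jar B | data) = (0.017316) / (0.036941) = 0.46875.

0.4688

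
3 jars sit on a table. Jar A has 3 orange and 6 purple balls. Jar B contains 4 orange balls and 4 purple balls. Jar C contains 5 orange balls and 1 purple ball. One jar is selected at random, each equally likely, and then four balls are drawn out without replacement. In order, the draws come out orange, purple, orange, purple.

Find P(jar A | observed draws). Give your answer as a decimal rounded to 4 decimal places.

Under each hypothesis, the probability of the observed sequence is: P(data | jar A) = (3/9)(6/8)(2/7)(5/6) = 0.059524; P(data | jar B) = (4/8)(4/7)(3/6)(3/5) = 0.085714; P(data | jar C) = (5/6)(1/5)(4/4)(0/3) = 0.
Multiplying each by its prior: 1/3 · 0.059524 = 0.019841, 1/3 · 0.085714 = 0.028571, 1/3 · 0 = 0; with total 0.048413.
Therefore the posterior P(jar A | data) = (0.019841) / (0.048413) = 0.40984.

0.4098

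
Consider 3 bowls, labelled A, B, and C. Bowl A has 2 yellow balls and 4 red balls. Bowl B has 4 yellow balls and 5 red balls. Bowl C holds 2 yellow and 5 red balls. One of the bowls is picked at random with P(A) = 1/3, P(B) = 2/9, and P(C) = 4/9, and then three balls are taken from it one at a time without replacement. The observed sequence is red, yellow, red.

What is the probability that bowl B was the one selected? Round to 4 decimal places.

0.1890

The likelihood of the observed sequence under each hypothesis: P(data | bowl A) = (4/6)(2/5)(3/4) = 0.2; P(data | bowl B) = (5/9)(4/8)(4/7) = 0.15873; P(data | bowl C) = (5/7)(2/6)(4/5) = 0.19048.
The prior-weighted likelihoods are 1/3 · 0.2 = 0.066667, 2/9 · 0.15873 = 0.035273, 4/9 · 0.19048 = 0.084656; these sum to 0.1866.
Therefore the posterior P(bowl B | data) = (0.035273) / (0.1866) = 0.18904.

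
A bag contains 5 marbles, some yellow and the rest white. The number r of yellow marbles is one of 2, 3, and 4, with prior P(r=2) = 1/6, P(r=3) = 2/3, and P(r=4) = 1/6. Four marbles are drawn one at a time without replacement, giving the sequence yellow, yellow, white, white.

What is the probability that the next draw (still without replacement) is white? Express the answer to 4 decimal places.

For each hypothesis, P(data | H) works out to: P(data | r = 2) = (2/5)(1/4)(3/3)(2/2) = 1/10; P(data | r = 3) = (3/5)(2/4)(2/3)(1/2) = 1/10; P(data | r = 4) = (4/5)(3/4)(1/3)(0/2) = 0.
The prior-weighted likelihoods are 1/6 · 1/10 = 1/60, 2/3 · 1/10 = 1/15, 1/6 · 0 = 0; with total 1/12.
Normalising, the posterior is P(r = 2 | data) = 1/5, P(r = 3 | data) = 4/5, P(r = 4 | data) = 0.
The predictive probability is P(white next | data) = (1)(1/5) + (0)(4/5) = 1/5.

0.2000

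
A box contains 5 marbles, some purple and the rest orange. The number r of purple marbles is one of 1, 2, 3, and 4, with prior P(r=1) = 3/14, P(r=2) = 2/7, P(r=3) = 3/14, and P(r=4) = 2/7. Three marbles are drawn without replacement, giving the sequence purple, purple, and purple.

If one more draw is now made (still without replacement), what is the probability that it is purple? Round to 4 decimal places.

0.4211

Compute the likelihood of the observed sequence for each case: P(data | r = 1) = (1/5)(0/4) = 0; P(data | r = 2) = (2/5)(1/4)(0/3) = 0; P(data | r = 3) = (3/5)(2/4)(1/3) = 1/10; P(data | r = 4) = (4/5)(3/4)(2/3) = 2/5.
Weighting by the prior gives 3/14 · 0 = 0, 2/7 · 0 = 0, 3/14 · 1/10 = 3/140, 2/7 · 2/5 = 4/35; with total 19/140.
The posterior is then P(r = 1 | data) = 0, P(r = 2 | data) = 0, P(r = 3 | data) = 3/19, P(r = 4 | data) = 16/19.
The predictive probability is P(purple next | data) = (0)(3/19) + (1/2)(16/19) = 8/19.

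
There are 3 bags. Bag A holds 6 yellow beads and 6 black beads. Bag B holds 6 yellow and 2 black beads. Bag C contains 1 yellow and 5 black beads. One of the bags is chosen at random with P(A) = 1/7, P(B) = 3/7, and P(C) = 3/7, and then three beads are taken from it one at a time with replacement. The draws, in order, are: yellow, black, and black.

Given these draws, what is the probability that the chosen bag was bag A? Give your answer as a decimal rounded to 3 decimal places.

For each hypothesis, P(data | H) works out to: P(data | bag A) = (6/12)(6/12)(6/12) = 0.125; P(data | bag B) = (6/8)(2/8)(2/8) = 0.046875; P(data | bag C) = (1/6)(5/6)(5/6) = 0.11574.
Weighting by the prior gives 1/7 · 0.125 = 0.017857, 3/7 · 0.046875 = 0.020089, 3/7 · 0.11574 = 0.049603; these sum to 0.08755.
So P(bag A | data) = (0.017857) / (0.08755) = 0.20397.

0.204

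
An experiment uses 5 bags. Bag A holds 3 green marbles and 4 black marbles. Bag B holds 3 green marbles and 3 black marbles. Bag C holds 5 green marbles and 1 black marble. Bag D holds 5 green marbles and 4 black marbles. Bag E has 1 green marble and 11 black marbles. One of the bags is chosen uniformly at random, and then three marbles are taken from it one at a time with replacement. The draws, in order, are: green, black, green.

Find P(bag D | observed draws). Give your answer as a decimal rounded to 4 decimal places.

0.2804

For each hypothesis, P(data | H) works out to: P(data | bag A) = (3/7)(4/7)(3/7) = 0.10496; P(data | bag B) = (3/6)(3/6)(3/6) = 0.125; P(data | bag C) = (5/6)(1/6)(5/6) = 0.11574; P(data | bag D) = (5/9)(4/9)(5/9) = 0.13717; P(data | bag E) = (1/12)(11/12)(1/12) = 0.0063657.
The prior-weighted likelihoods are 1/5 · 0.10496 = 0.020991, 1/5 · 0.125 = 0.025, 1/5 · 0.11574 = 0.023148, 1/5 · 0.13717 = 0.027435, 1/5 · 0.0063657 = 0.0012731; summing to 0.097847.
Hence P(bag D | data) = (0.027435) / (0.097847) = 0.28038.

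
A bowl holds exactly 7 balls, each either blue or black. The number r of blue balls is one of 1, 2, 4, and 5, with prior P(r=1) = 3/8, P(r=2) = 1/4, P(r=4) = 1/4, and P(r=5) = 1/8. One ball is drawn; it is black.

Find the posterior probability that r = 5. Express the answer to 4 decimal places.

0.0556

For each hypothesis, P(data | H) works out to: P(data | r = 1) = (6/7) = 6/7; P(data | r = 2) = (5/7) = 5/7; P(data | r = 4) = (3/7) = 3/7; P(data | r = 5) = (2/7) = 2/7.
Weighting by the prior gives 3/8 · 6/7 = 9/28, 1/4 · 5/7 = 5/28, 1/4 · 3/7 = 3/28, 1/8 · 2/7 = 1/28; with total 9/14.
Therefore the posterior P(r = 5 | data) = (1/28) / (9/14) = 1/18.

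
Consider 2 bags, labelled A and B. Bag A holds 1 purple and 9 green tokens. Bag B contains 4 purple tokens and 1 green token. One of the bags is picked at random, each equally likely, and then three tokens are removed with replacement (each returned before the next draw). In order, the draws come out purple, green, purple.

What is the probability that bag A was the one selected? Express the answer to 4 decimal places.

0.0657

Under each hypothesis, the probability of the observed sequence is: P(data | bag A) = (1/10)(9/10)(1/10) = 0.009; P(data | bag B) = (4/5)(1/5)(4/5) = 0.128.
Multiplying each by its prior: 1/2 · 0.009 = 0.0045, 1/2 · 0.128 = 0.064; with total 0.0685.
So P(bag A | data) = (0.0045) / (0.0685) = 0.065693.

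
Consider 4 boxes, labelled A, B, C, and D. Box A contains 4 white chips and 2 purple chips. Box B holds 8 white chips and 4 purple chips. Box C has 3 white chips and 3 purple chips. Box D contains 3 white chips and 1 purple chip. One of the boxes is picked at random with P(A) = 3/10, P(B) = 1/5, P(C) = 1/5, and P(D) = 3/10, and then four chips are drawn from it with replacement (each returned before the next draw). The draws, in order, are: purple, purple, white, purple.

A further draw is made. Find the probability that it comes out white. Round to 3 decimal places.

Compute the likelihood of the observed sequence for each case: P(data | box A) = (2/6)(2/6)(4/6)(2/6) = 0.024691; P(data | box B) = (4/12)(4/12)(8/12)(4/12) = 0.024691; P(data | box C) = (3/6)(3/6)(3/6)(3/6) = 0.0625; P(data | box D) = (1/4)(1/4)(3/4)(1/4) = 0.011719.
Multiplying each by its prior: 3/10 · 0.024691 = 0.0074074, 1/5 · 0.024691 = 0.0049383, 1/5 · 0.0625 = 0.0125, 3/10 · 0.011719 = 0.0035156; these sum to 0.028361.
Normalising, the posterior is P(box A | data) = 0.26118, P(box B | data) = 0.17412, P(box C | data) = 0.44074, P(box D | data) = 0.12396.
So P(white next | data) = Σ P(white next | H) P(H | data) = (2/3)(0.26118) + (2/3)(0.17412) + (1/2)(0.44074) + (3/4)(0.12396) = 0.60354.

0.604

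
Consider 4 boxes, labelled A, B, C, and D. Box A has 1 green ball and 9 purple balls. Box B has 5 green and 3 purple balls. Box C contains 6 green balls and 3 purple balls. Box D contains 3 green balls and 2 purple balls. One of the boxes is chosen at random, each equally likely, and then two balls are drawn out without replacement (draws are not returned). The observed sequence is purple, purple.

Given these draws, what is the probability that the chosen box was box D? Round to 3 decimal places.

The likelihood of the observed sequence under each hypothesis: P(data | box A) = (9/10)(8/9) = 4/5; P(data | box B) = (3/8)(2/7) = 3/28; P(data | box C) = (3/9)(2/8) = 1/12; P(data | box D) = (2/5)(1/4) = 1/10.
Multiplying each by its prior: 1/4 · 4/5 = 1/5, 1/4 · 3/28 = 3/112, 1/4 · 1/12 = 1/48, 1/4 · 1/10 = 1/40; summing to 229/840.
Hence P(box D | data) = (1/40) / (229/840) = 21/229.

0.092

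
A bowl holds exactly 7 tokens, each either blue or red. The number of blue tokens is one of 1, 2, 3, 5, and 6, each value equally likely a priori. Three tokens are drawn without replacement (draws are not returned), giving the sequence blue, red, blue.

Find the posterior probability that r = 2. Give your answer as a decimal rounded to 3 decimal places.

0.096

For each hypothesis, P(data | H) works out to: P(data | r = 1) = (1/7)(6/6)(0/5) = 0; P(data | r = 2) = (2/7)(5/6)(1/5) = 1/21; P(data | r = 3) = (3/7)(4/6)(2/5) = 4/35; P(data | r = 5) = (5/7)(2/6)(4/5) = 4/21; P(data | r = 6) = (6/7)(1/6)(5/5) = 1/7.
Multiplying each by its prior: 1/5 · 0 = 0, 1/5 · 1/21 = 1/105, 1/5 · 4/35 = 4/175, 1/5 · 4/21 = 4/105, 1/5 · 1/7 = 1/35; with total 52/525.
So P(r = 2 | data) = (1/105) / (52/525) = 5/52.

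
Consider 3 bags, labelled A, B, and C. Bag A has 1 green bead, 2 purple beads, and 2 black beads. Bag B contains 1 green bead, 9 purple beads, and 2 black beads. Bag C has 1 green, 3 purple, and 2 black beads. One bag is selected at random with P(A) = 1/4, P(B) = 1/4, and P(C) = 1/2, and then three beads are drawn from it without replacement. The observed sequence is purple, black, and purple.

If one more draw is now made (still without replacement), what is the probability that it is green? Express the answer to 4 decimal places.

Compute the likelihood of the observed sequence for each case: P(data | bag A) = (2/5)(2/4)(1/3) = 1/15; P(data | bag B) = (9/12)(2/11)(8/10) = 6/55; P(data | bag C) = (3/6)(2/5)(2/4) = 1/10.
The prior-weighted likelihoods are 1/4 · 1/15 = 1/60, 1/4 · 6/55 = 3/110, 1/2 · 1/10 = 1/20; with total 31/330.
The posterior is then P(bag A | data) = 11/62, P(bag B | data) = 9/31, P(bag C | data) = 33/62.
So P(green next | data) = Σ P(green next | H) P(H | data) = (1/2)(11/62) + (1/9)(9/31) + (1/3)(33/62) = 37/124.

0.2984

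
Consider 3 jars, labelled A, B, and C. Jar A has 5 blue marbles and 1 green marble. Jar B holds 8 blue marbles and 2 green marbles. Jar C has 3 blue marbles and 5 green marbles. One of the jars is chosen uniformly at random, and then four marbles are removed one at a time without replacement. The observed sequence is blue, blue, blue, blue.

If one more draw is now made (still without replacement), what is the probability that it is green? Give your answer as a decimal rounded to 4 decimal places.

The likelihood of the observed sequence under each hypothesis: P(data | jar A) = (5/6)(4/5)(3/4)(2/3) = 1/3; P(data | jar B) = (8/10)(7/9)(6/8)(5/7) = 1/3; P(data | jar C) = (3/8)(2/7)(1/6)(0/5) = 0.
The prior-weighted likelihoods are 1/3 · 1/3 = 1/9, 1/3 · 1/3 = 1/9, 1/3 · 0 = 0; with total 2/9.
The posterior is then P(jar A | data) = 1/2, P(jar B | data) = 1/2, P(jar C | data) = 0.
So P(green next | data) = Σ P(green next | H) P(H | data) = (1/2)(1/2) + (1/3)(1/2) = 5/12.

0.4167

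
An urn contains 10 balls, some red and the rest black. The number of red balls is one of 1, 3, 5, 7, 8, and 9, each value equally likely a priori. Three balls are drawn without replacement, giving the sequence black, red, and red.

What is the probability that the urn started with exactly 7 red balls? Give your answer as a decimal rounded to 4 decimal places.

0.2788

Compute the likelihood of the observed sequence for each case: P(data | r = 1) = (9/10)(1/9)(0/8) = 0; P(data | r = 3) = (7/10)(3/9)(2/8) = 0.058333; P(data | r = 5) = (5/10)(5/9)(4/8) = 0.13889; P(data | r = 7) = (3/10)(7/9)(6/8) = 0.175; P(data | r = 8) = (2/10)(8/9)(7/8) = 0.15556; P(data | r = 9) = (1/10)(9/9)(8/8) = 0.1.
Weighting by the prior gives 1/6 · 0 = 0, 1/6 · 0.058333 = 0.0097222, 1/6 · 0.13889 = 0.023148, 1/6 · 0.175 = 0.029167, 1/6 · 0.15556 = 0.025926, 1/6 · 0.1 = 0.016667; these sum to 0.10463.
So P(r = 7 | data) = (0.029167) / (0.10463) = 0.27876.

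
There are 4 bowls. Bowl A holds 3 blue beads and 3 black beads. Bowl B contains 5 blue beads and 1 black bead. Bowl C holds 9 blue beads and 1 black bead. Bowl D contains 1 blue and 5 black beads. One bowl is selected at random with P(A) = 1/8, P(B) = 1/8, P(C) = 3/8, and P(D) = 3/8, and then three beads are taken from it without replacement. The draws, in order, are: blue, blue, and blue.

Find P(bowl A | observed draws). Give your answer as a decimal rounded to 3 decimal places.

For each hypothesis, P(data | H) works out to: P(data | bowl A) = (3/6)(2/5)(1/4) = 1/20; P(data | bowl B) = (5/6)(4/5)(3/4) = 1/2; P(data | bowl C) = (9/10)(8/9)(7/8) = 7/10; P(data | bowl D) = (1/6)(0/5) = 0.
Multiplying each by its prior: 1/8 · 1/20 = 1/160, 1/8 · 1/2 = 1/16, 3/8 · 7/10 = 21/80, 3/8 · 0 = 0; these sum to 53/160.
Therefore the posterior P(bowl A | data) = (1/160) / (53/160) = 1/53.

0.019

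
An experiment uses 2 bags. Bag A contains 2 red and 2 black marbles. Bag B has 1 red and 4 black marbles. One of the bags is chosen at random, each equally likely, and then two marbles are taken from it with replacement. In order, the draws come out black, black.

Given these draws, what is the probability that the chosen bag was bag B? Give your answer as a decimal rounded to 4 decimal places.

0.7191

Under each hypothesis, the probability of the observed sequence is: P(data | bag A) = (2/4)(2/4) = 1/4; P(data | bag B) = (4/5)(4/5) = 16/25.
Weighting by the prior gives 1/2 · 1/4 = 1/8, 1/2 · 16/25 = 8/25; these sum to 89/200.
By Bayes' rule, P(bag B | data) = (8/25) / (89/200) = 64/89.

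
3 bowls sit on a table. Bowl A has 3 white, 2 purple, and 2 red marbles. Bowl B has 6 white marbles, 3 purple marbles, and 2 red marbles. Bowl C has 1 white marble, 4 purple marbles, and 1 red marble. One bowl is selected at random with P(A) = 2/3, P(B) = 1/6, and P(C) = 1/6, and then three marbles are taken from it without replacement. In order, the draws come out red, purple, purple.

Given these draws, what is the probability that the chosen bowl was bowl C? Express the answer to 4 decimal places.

For each hypothesis, P(data | H) works out to: P(data | bowl A) = (2/7)(2/6)(1/5) = 2/105; P(data | bowl B) = (2/11)(3/10)(2/9) = 2/165; P(data | bowl C) = (1/6)(4/5)(3/4) = 1/10.
Weighting by the prior gives 2/3 · 2/105 = 4/315, 1/6 · 2/165 = 1/495, 1/6 · 1/10 = 1/60; with total 29/924.
So P(bowl C | data) = (1/60) / (29/924) = 77/145.

0.5310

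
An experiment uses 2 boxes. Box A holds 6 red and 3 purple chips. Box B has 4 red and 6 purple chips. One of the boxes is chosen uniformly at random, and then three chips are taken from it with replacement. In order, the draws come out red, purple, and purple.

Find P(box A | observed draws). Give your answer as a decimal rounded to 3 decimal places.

For each hypothesis, P(data | H) works out to: P(data | box A) = (6/9)(3/9)(3/9) = 0.074074; P(data | box B) = (4/10)(6/10)(6/10) = 0.144.
Multiplying each by its prior: 1/2 · 0.074074 = 0.037037, 1/2 · 0.144 = 0.072; with total 0.10904.
By Bayes' rule, P(box A | data) = (0.037037) / (0.10904) = 0.33967.

0.340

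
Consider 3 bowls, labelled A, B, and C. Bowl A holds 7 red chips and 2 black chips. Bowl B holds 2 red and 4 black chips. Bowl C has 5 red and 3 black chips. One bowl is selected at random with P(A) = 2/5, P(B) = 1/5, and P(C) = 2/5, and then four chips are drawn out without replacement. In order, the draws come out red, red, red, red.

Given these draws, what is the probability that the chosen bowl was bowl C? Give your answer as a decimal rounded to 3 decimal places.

For each hypothesis, P(data | H) works out to: P(data | bowl A) = (7/9)(6/8)(5/7)(4/6) = 5/18; P(data | bowl B) = (2/6)(1/5)(0/4) = 0; P(data | bowl C) = (5/8)(4/7)(3/6)(2/5) = 1/14.
Weighting by the prior gives 2/5 · 5/18 = 1/9, 1/5 · 0 = 0, 2/5 · 1/14 = 1/35; with total 44/315.
Therefore the posterior P(bowl C | data) = (1/35) / (44/315) = 9/44.

0.205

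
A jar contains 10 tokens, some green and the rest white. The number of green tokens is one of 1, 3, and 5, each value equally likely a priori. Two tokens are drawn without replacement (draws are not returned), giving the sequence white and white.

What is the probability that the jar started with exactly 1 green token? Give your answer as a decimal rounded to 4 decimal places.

0.5373

The likelihood of the observed sequence under each hypothesis: P(data | r = 1) = (9/10)(8/9) = 4/5; P(data | r = 3) = (7/10)(6/9) = 7/15; P(data | r = 5) = (5/10)(4/9) = 2/9.
Multiplying each by its prior: 1/3 · 4/5 = 4/15, 1/3 · 7/15 = 7/45, 1/3 · 2/9 = 2/27; these sum to 67/135.
Hence P(r = 1 | data) = (4/15) / (67/135) = 36/67.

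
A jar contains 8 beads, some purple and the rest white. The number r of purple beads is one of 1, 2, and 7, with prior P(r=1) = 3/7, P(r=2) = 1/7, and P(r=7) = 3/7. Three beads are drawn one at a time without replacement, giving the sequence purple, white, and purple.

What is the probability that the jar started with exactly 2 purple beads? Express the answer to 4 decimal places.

0.0870

Under each hypothesis, the probability of the observed sequence is: P(data | r = 1) = (1/8)(7/7)(0/6) = 0; P(data | r = 2) = (2/8)(6/7)(1/6) = 1/28; P(data | r = 7) = (7/8)(1/7)(6/6) = 1/8.
The prior-weighted likelihoods are 3/7 · 0 = 0, 1/7 · 1/28 = 1/196, 3/7 · 1/8 = 3/56; summing to 23/392.
Therefore the posterior P(r = 2 | data) = (1/196) / (23/392) = 2/23.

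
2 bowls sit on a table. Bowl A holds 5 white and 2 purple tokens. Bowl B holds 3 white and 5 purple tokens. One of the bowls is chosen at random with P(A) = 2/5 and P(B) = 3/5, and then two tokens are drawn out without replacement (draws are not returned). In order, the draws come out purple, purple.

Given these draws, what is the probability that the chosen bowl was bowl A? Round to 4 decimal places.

For each hypothesis, P(data | H) works out to: P(data | bowl A) = (2/7)(1/6) = 1/21; P(data | bowl B) = (5/8)(4/7) = 5/14.
Multiplying each by its prior: 2/5 · 1/21 = 2/105, 3/5 · 5/14 = 3/14; these sum to 7/30.
Hence P(bowl A | data) = (2/105) / (7/30) = 4/49.

0.0816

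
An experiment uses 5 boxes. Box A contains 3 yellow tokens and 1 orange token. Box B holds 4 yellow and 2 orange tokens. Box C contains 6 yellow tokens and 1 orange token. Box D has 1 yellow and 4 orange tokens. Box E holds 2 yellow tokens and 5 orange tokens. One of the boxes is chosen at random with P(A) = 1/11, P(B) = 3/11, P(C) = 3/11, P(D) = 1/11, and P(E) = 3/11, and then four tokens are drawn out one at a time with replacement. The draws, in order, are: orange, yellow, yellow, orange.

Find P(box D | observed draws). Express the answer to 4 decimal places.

For each hypothesis, P(data | H) works out to: P(data | box A) = (1/4)(3/4)(3/4)(1/4) = 0.035156; P(data | box B) = (2/6)(4/6)(4/6)(2/6) = 0.049383; P(data | box C) = (1/7)(6/7)(6/7)(1/7) = 0.014994; P(data | box D) = (4/5)(1/5)(1/5)(4/5) = 0.0256; P(data | box E) = (5/7)(2/7)(2/7)(5/7) = 0.041649.
Multiplying each by its prior: 1/11 · 0.035156 = 0.003196, 3/11 · 0.049383 = 0.013468, 3/11 · 0.014994 = 0.0040892, 1/11 · 0.0256 = 0.0023273, 3/11 · 0.041649 = 0.011359; these sum to 0.034439.
Therefore the posterior P(box D | data) = (0.0023273) / (0.034439) = 0.067576.

0.0676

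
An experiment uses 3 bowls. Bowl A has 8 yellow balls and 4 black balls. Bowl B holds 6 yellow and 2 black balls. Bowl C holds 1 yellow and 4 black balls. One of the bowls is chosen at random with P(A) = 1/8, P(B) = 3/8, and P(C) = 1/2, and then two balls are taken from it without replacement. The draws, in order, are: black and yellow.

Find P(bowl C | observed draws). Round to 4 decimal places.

0.4747

The likelihood of the observed sequence under each hypothesis: P(data | bowl A) = (4/12)(8/11) = 0.24242; P(data | bowl B) = (2/8)(6/7) = 0.21429; P(data | bowl C) = (4/5)(1/4) = 0.2.
Weighting by the prior gives 1/8 · 0.24242 = 0.030303, 3/8 · 0.21429 = 0.080357, 1/2 · 0.2 = 0.1; with total 0.21066.
By Bayes' rule, P(bowl C | data) = (0.1) / (0.21066) = 0.4747.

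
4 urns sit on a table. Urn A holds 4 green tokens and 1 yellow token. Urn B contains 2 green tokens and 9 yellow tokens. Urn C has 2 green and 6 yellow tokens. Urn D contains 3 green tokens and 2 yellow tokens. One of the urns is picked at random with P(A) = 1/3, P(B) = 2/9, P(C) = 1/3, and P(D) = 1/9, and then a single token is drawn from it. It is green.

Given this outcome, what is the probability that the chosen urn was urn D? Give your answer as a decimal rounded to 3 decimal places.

The likelihood of this draw under each hypothesis: P(data | urn A) = (4/5) = 4/5; P(data | urn B) = (2/11) = 2/11; P(data | urn C) = (2/8) = 1/4; P(data | urn D) = (3/5) = 3/5.
Weighting by the prior gives 1/3 · 4/5 = 4/15, 2/9 · 2/11 = 4/99, 1/3 · 1/4 = 1/12, 1/9 · 3/5 = 1/15; with total 181/396.
Therefore the posterior P(urn D | data) = (1/15) / (181/396) = 132/905.

0.146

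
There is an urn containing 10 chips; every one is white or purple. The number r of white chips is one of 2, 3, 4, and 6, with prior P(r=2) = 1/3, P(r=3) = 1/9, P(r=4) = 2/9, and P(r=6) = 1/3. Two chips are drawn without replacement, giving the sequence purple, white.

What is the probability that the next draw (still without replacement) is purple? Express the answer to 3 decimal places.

Under each hypothesis, the probability of the observed sequence is: P(data | r = 2) = (8/10)(2/9) = 8/45; P(data | r = 3) = (7/10)(3/9) = 7/30; P(data | r = 4) = (6/10)(4/9) = 4/15; P(data | r = 6) = (4/10)(6/9) = 4/15.
Multiplying each by its prior: 1/3 · 8/45 = 8/135, 1/9 · 7/30 = 7/270, 2/9 · 4/15 = 8/135, 1/3 · 4/15 = 4/45; summing to 7/30.
Dividing through by the total gives posterior P(r = 2 | data) = 16/63, P(r = 3 | data) = 1/9, P(r = 4 | data) = 16/63, P(r = 6 | data) = 8/21.
So P(purple next | data) = Σ P(purple next | H) P(H | data) = (7/8)(16/63) + (3/4)(1/9) + (5/8)(16/63) + (3/8)(8/21) = 17/28.

0.607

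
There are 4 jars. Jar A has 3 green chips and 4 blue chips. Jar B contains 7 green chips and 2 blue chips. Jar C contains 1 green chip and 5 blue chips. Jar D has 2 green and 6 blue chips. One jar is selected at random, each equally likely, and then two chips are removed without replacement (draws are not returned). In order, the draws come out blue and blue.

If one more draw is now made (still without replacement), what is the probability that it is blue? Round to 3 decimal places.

0.641

Under each hypothesis, the probability of the observed sequence is: P(data | jar A) = (4/7)(3/6) = 2/7; P(data | jar B) = (2/9)(1/8) = 1/36; P(data | jar C) = (5/6)(4/5) = 2/3; P(data | jar D) = (6/8)(5/7) = 15/28.
The prior-weighted likelihoods are 1/4 · 2/7 = 1/14, 1/4 · 1/36 = 1/144, 1/4 · 2/3 = 1/6, 1/4 · 15/28 = 15/112; these sum to 191/504.
Normalising, the posterior is P(jar A | data) = 36/191, P(jar B | data) = 7/382, P(jar C | data) = 84/191, P(jar D | data) = 135/382.
So P(blue next | data) = Σ P(blue next | H) P(H | data) = (2/5)(36/191) + (0)(7/382) + (3/4)(84/191) + (2/3)(135/382) = 612/955.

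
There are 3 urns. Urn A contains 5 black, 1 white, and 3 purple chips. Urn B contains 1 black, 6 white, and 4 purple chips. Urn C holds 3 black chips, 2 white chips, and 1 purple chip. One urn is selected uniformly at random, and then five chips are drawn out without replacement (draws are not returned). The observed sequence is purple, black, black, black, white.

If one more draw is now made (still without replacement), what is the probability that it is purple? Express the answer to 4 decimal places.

The likelihood of the observed sequence under each hypothesis: P(data | urn A) = (3/9)(5/8)(4/7)(3/6)(1/5) = 1/84; P(data | urn B) = (4/11)(1/10)(0/9) = 0; P(data | urn C) = (1/6)(3/5)(2/4)(1/3)(2/2) = 1/60.
The prior-weighted likelihoods are 1/3 · 1/84 = 1/252, 1/3 · 0 = 0, 1/3 · 1/60 = 1/180; summing to 1/105.
Dividing through by the total gives posterior P(urn A | data) = 5/12, P(urn B | data) = 0, P(urn C | data) = 7/12.
So P(purple next | data) = Σ P(purple next | H) P(H | data) = (1/2)(5/12) + (0)(7/12) = 5/24.

0.2083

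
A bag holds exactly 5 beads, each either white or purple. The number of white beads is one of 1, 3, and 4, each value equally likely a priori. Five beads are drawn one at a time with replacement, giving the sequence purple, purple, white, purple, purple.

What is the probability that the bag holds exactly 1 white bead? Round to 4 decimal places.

0.8312

For each hypothesis, P(data | H) works out to: P(data | r = 1) = (4/5)(4/5)(1/5)(4/5)(4/5) = 0.08192; P(data | r = 3) = (2/5)(2/5)(3/5)(2/5)(2/5) = 0.01536; P(data | r = 4) = (1/5)(1/5)(4/5)(1/5)(1/5) = 0.00128.
Multiplying each by its prior: 1/3 · 0.08192 = 0.027307, 1/3 · 0.01536 = 0.00512, 1/3 · 0.00128 = 0.00042667; with total 0.032853.
Hence P(r = 1 | data) = (0.027307) / (0.032853) = 0.83117.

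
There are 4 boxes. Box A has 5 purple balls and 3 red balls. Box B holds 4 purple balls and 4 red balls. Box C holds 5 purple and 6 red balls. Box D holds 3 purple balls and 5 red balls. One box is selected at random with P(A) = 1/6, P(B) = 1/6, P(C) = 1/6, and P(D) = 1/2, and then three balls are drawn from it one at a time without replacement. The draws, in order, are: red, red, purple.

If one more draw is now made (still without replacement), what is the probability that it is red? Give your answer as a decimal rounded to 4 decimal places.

0.5136

Compute the likelihood of the observed sequence for each case: P(data | box A) = (3/8)(2/7)(5/6) = 0.089286; P(data | box B) = (4/8)(3/7)(4/6) = 0.14286; P(data | box C) = (6/11)(5/10)(5/9) = 0.15152; P(data | box D) = (5/8)(4/7)(3/6) = 0.17857.
Multiplying each by its prior: 1/6 · 0.089286 = 0.014881, 1/6 · 0.14286 = 0.02381, 1/6 · 0.15152 = 0.025253, 1/2 · 0.17857 = 0.089286; these sum to 0.15323.
Dividing through by the total gives posterior P(box A | data) = 0.097116, P(box B | data) = 0.15539, P(box C | data) = 0.1648, P(box D | data) = 0.5827.
The predictive probability is P(red next | data) = (1/5)(0.097116) + (2/5)(0.15539) + (1/2)(0.1648) + (3/5)(0.5827) = 0.5136.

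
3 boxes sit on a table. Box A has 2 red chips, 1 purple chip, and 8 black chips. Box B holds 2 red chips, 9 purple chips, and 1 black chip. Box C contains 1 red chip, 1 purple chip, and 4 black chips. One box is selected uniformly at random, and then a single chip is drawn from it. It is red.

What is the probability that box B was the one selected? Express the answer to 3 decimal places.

For each hypothesis, P(data | H) works out to: P(data | box A) = (2/11) = 2/11; P(data | box B) = (2/12) = 1/6; P(data | box C) = (1/6) = 1/6.
Multiplying each by its prior: 1/3 · 2/11 = 2/33, 1/3 · 1/6 = 1/18, 1/3 · 1/6 = 1/18; summing to 17/99.
Therefore the posterior P(box B | data) = (1/18) / (17/99) = 11/34.

0.324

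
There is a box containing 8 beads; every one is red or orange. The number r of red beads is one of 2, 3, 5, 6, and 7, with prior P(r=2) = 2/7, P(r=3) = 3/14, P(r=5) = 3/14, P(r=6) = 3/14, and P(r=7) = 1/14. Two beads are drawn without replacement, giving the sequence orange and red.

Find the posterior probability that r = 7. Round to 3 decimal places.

0.039

The likelihood of the observed sequence under each hypothesis: P(data | r = 2) = (6/8)(2/7) = 3/14; P(data | r = 3) = (5/8)(3/7) = 15/56; P(data | r = 5) = (3/8)(5/7) = 15/56; P(data | r = 6) = (2/8)(6/7) = 3/14; P(data | r = 7) = (1/8)(7/7) = 1/8.
Weighting by the prior gives 2/7 · 3/14 = 3/49, 3/14 · 15/56 = 45/784, 3/14 · 15/56 = 45/784, 3/14 · 3/14 = 9/196, 1/14 · 1/8 = 1/112; summing to 181/784.
Hence P(r = 7 | data) = (1/112) / (181/784) = 7/181.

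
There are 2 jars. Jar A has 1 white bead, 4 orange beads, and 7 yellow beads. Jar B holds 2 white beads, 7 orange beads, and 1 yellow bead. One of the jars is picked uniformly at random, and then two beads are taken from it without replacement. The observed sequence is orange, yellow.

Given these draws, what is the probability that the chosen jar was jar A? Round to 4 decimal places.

The likelihood of the observed sequence under each hypothesis: P(data | jar A) = (4/12)(7/11) = 0.21212; P(data | jar B) = (7/10)(1/9) = 0.077778.
Multiplying each by its prior: 1/2 · 0.21212 = 0.10606, 1/2 · 0.077778 = 0.038889; these sum to 0.14495.
Therefore the posterior P(jar A | data) = (0.10606) / (0.14495) = 0.73171.

0.7317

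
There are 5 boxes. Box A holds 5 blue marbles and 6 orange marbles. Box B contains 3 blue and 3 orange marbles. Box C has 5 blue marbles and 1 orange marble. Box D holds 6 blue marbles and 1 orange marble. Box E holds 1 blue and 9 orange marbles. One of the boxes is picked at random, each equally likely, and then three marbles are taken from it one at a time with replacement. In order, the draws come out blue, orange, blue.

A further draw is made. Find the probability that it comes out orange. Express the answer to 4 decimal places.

Under each hypothesis, the probability of the observed sequence is: P(data | box A) = (5/11)(6/11)(5/11) = 0.1127; P(data | box B) = (3/6)(3/6)(3/6) = 0.125; P(data | box C) = (5/6)(1/6)(5/6) = 0.11574; P(data | box D) = (6/7)(1/7)(6/7) = 0.10496; P(data | box E) = (1/10)(9/10)(1/10) = 0.009.
The prior-weighted likelihoods are 1/5 · 0.1127 = 0.022539, 1/5 · 0.125 = 0.025, 1/5 · 0.11574 = 0.023148, 1/5 · 0.10496 = 0.020991, 1/5 · 0.009 = 0.0018; with total 0.093479.
Normalising, the posterior is P(box A | data) = 0.24112, P(box B | data) = 0.26744, P(box C | data) = 0.24763, P(box D | data) = 0.22456, P(box E | data) = 0.019256.
So P(orange next | data) = Σ P(orange next | H) P(H | data) = (6/11)(0.24112) + (1/2)(0.26744) + (1/6)(0.24763) + (1/7)(0.22456) + (9/10)(0.019256) = 0.35592.

0.3559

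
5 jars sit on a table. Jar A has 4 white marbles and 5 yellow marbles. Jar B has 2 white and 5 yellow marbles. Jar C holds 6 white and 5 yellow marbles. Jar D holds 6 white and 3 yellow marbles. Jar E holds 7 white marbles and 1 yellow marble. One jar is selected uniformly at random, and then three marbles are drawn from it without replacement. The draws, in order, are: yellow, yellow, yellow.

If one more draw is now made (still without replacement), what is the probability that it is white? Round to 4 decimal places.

Compute the likelihood of the observed sequence for each case: P(data | jar A) = (5/9)(4/8)(3/7) = 5/42; P(data | jar B) = (5/7)(4/6)(3/5) = 2/7; P(data | jar C) = (5/11)(4/10)(3/9) = 2/33; P(data | jar D) = (3/9)(2/8)(1/7) = 1/84; P(data | jar E) = (1/8)(0/7) = 0.
The prior-weighted likelihoods are 1/5 · 5/42 = 1/42, 1/5 · 2/7 = 2/35, 1/5 · 2/33 = 2/165, 1/5 · 1/84 = 1/420, 1/5 · 0 = 0; summing to 21/220.
Normalising, the posterior is P(jar A | data) = 0.24943, P(jar B | data) = 0.59864, P(jar C | data) = 0.12698, P(jar D | data) = 0.024943, P(jar E | data) = 0.
So P(white next | data) = Σ P(white next | H) P(H | data) = (2/3)(0.24943) + (1/2)(0.59864) + (3/4)(0.12698) + (1)(0.024943) = 0.58579.

0.5858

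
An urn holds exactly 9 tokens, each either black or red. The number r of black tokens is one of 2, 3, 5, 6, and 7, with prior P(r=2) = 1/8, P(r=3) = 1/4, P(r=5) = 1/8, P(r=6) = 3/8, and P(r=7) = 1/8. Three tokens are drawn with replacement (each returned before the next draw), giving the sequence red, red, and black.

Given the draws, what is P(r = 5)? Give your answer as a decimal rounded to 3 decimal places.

0.137

The likelihood of the observed sequence under each hypothesis: P(data | r = 2) = (7/9)(7/9)(2/9) = 0.13443; P(data | r = 3) = (6/9)(6/9)(3/9) = 0.14815; P(data | r = 5) = (4/9)(4/9)(5/9) = 0.10974; P(data | r = 6) = (3/9)(3/9)(6/9) = 0.074074; P(data | r = 7) = (2/9)(2/9)(7/9) = 0.038409.
Weighting by the prior gives 1/8 · 0.13443 = 0.016804, 1/4 · 0.14815 = 0.037037, 1/8 · 0.10974 = 0.013717, 3/8 · 0.074074 = 0.027778, 1/8 · 0.038409 = 0.0048011; summing to 0.10014.
So P(r = 5 | data) = (0.013717) / (0.10014) = 0.13699.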